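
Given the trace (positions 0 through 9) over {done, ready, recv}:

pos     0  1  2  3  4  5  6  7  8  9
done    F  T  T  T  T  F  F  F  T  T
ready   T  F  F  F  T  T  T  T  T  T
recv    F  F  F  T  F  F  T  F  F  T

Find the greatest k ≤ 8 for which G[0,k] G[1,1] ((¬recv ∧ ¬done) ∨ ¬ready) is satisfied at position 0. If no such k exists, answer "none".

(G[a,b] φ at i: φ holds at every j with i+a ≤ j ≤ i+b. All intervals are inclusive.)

G[1,1] ((¬recv ∧ ¬done) ∨ ¬ready) must hold from j=0 onward; find where it first fails.
  j=0: holds
  j=1: holds
  j=2: holds
  j=3: fails
Holds on [0,2], so largest k = 2.

2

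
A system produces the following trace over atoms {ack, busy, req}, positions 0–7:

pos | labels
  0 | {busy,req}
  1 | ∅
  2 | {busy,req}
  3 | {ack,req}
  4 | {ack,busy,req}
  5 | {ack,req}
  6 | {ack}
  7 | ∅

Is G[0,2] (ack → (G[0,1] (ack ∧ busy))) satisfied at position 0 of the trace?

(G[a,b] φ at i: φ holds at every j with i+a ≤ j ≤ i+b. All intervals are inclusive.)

Check (ack → (G[0,1] (ack ∧ busy))) at every j in [0,2]:
  j=0: antecedent false → ✓
  j=1: antecedent false → ✓
  j=2: antecedent false → ✓
All positions satisfy it → formula holds.

Yes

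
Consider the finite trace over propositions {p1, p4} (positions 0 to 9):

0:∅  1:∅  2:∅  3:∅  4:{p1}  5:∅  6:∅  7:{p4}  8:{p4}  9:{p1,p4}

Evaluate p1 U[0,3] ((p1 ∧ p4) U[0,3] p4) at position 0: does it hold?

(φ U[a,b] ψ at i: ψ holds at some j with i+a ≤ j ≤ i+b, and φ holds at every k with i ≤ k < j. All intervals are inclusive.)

Need some j in [0,3] with ((p1 ∧ p4) U[0,3] p4), and p1 at every k in [0,j-1].
  j=0: ((p1 ∧ p4) U[0,3] p4) — fails.
  j=1: ((p1 ∧ p4) U[0,3] p4) — fails.
  j=2: ((p1 ∧ p4) U[0,3] p4) — fails.
  j=3: ((p1 ∧ p4) U[0,3] p4) — fails.
No j in the window works → until fails.

False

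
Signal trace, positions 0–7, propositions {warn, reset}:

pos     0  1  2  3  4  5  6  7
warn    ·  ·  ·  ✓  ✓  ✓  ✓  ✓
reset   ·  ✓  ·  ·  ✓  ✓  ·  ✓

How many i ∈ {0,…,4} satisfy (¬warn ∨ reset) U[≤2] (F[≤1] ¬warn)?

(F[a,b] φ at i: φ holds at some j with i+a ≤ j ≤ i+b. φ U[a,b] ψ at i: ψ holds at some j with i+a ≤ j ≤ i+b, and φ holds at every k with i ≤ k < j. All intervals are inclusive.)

3

Evaluate at each i in [0,4]:
  i=0: ✓ (rhs at j=0)
  i=1: ✓ (rhs at j=1)
  i=2: ✓ (rhs at j=2)
  i=3: ✗ (no rhs in [3,5])
  i=4: ✗ (no rhs in [4,6])
Positions where it holds: {0, 1, 2} → 3.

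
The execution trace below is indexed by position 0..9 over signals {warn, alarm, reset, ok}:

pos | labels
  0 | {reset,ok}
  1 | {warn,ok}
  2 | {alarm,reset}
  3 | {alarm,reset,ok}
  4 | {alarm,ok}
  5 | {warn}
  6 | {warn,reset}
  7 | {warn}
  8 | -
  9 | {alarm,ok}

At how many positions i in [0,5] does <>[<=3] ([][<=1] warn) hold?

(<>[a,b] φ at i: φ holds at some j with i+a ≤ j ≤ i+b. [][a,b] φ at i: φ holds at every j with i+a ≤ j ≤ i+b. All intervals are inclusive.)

4

Evaluate at each i in [0,5]:
  i=0: ✗ (none in [0,3])
  i=1: ✗ (none in [1,4])
  i=2: ✓ (witness j=5)
  i=3: ✓ (witness j=5)
  i=4: ✓ (witness j=5)
  i=5: ✓ (witness j=5)
Positions where it holds: {2, 3, 4, 5} → 4.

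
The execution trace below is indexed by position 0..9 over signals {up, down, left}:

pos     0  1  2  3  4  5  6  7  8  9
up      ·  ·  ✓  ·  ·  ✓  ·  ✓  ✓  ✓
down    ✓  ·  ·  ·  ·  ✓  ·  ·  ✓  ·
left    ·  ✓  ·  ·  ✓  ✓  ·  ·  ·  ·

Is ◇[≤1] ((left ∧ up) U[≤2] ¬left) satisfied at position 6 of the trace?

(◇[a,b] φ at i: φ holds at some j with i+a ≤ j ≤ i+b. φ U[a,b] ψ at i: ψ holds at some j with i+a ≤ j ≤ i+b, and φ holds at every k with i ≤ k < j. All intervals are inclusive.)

Check ((left ∧ up) U[≤2] ¬left) at each j in [6,7]:
  j=6: holds
  j=7: holds
Found at j=6 → formula holds.

Yes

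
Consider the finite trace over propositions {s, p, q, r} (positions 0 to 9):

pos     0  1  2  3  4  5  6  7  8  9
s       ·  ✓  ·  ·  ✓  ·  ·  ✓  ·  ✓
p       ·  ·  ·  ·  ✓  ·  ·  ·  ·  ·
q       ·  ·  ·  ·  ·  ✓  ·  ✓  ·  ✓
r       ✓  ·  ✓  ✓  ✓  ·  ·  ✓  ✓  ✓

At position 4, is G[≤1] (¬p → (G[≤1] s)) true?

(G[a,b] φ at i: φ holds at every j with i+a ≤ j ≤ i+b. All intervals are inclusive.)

Does not hold

Check (¬p → (G[≤1] s)) at every j in [4,5]:
  j=4: antecedent false → ✓
  j=5: antecedent true; consequent fails at 5 → ✗
Fails at j=5 → formula fails.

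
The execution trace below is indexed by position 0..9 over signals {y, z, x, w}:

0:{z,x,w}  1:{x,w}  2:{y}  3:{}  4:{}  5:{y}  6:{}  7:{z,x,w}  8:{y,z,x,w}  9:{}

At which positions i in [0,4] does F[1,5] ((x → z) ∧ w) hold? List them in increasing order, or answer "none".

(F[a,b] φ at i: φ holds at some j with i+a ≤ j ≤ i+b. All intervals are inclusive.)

Evaluate at each i in [0,4]:
  i=0: ✗ (none in [1,5])
  i=1: ✗ (none in [2,6])
  i=2: ✓ (witness j=7)
  i=3: ✓ (witness j=7)
  i=4: ✓ (witness j=7)

2, 3, 4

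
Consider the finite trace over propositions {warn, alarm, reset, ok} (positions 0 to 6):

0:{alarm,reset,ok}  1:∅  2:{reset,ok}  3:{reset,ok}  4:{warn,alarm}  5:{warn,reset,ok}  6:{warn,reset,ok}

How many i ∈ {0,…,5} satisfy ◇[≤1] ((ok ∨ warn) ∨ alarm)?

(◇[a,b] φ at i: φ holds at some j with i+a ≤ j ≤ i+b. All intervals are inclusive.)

Evaluate at each i in [0,5]:
  i=0: ✓ (witness j=0)
  i=1: ✓ (witness j=2)
  i=2: ✓ (witness j=2)
  i=3: ✓ (witness j=3)
  i=4: ✓ (witness j=4)
  i=5: ✓ (witness j=5)
Positions where it holds: {0, 1, 2, 3, 4, 5} → 6.

6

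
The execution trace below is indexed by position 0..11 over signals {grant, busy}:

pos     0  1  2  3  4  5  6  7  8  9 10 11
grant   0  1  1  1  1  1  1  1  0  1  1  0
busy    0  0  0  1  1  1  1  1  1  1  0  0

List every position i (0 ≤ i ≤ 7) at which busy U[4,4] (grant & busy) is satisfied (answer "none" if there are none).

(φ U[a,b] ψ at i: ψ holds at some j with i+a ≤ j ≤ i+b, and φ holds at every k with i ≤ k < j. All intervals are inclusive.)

3, 5

Evaluate at each i in [0,7]:
  i=0: ✗ (lhs fails at k=0 before rhs at j=4)
  i=1: ✗ (lhs fails at k=1 before rhs at j=5)
  i=2: ✗ (lhs fails at k=2 before rhs at j=6)
  i=3: ✓ (rhs at j=7; lhs holds on [3,6])
  i=4: ✗ (no rhs in [8,8])
  i=5: ✓ (rhs at j=9; lhs holds on [5,8])
  i=6: ✗ (no rhs in [10,10])
  i=7: ✗ (no rhs in [11,11])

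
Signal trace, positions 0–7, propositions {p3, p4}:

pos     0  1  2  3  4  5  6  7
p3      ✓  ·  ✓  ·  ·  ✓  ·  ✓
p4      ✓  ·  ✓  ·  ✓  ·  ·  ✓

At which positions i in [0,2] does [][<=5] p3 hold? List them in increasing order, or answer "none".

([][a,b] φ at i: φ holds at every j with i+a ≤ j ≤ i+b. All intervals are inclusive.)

Evaluate at each i in [0,2]:
  i=0: ✗ (fails at j=1)
  i=1: ✗ (fails at j=1)
  i=2: ✗ (fails at j=3)

none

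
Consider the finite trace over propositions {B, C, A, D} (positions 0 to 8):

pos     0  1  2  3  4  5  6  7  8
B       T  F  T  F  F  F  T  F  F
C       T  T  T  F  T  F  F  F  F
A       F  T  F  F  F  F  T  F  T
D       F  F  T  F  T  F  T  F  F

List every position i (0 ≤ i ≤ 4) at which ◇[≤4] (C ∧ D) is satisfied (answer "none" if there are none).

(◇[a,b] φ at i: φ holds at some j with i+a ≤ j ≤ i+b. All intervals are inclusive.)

Evaluate at each i in [0,4]:
  i=0: ✓ (witness j=2)
  i=1: ✓ (witness j=2)
  i=2: ✓ (witness j=2)
  i=3: ✓ (witness j=4)
  i=4: ✓ (witness j=4)

0, 1, 2, 3, 4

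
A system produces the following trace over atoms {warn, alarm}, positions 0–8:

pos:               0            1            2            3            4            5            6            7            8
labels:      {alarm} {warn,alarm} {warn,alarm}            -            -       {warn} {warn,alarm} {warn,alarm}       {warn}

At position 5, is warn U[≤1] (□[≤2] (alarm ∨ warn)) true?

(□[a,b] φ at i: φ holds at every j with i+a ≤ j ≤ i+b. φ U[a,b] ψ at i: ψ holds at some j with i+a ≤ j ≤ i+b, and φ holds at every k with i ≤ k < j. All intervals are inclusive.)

Need some j in [5,6] with □[≤2] (alarm ∨ warn), and warn at every k in [5,j-1].
  j=5: □[≤2] (alarm ∨ warn) holds; no prefix to check → satisfied.

Holds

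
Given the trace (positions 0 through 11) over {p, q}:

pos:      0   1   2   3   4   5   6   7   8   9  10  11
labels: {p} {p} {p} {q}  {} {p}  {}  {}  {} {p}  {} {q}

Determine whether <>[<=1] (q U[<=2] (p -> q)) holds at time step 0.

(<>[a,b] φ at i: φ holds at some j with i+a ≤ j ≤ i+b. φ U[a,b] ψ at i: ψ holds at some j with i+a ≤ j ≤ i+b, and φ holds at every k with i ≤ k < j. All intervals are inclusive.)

False

Check (q U[<=2] (p -> q)) at each j in [0,1]:
  j=0: fails
  j=1: fails
No position in the window satisfies it → formula fails.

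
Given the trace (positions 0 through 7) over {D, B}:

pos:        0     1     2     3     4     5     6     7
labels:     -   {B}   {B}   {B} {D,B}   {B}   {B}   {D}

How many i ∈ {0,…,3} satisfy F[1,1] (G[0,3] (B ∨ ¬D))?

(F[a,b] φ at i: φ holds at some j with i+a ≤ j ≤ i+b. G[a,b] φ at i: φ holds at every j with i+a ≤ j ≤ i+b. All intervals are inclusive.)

Evaluate at each i in [0,3]:
  i=0: ✓ (witness j=1)
  i=1: ✓ (witness j=2)
  i=2: ✓ (witness j=3)
  i=3: ✗ (none in [4,4])
Positions where it holds: {0, 1, 2} → 3.

3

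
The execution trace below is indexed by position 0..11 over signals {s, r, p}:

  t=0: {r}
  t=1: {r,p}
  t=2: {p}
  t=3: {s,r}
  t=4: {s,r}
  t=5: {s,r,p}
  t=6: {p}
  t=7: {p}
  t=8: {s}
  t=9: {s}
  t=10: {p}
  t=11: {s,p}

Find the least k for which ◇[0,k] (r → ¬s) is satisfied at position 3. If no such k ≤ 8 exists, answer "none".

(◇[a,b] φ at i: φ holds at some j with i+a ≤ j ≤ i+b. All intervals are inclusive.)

Scan j = 3,4,… for (r → ¬s):
  j=3: fails
  j=4: fails
  j=5: fails
  j=6: holds
First hit at j=6, so smallest k = 6-3 = 3.

3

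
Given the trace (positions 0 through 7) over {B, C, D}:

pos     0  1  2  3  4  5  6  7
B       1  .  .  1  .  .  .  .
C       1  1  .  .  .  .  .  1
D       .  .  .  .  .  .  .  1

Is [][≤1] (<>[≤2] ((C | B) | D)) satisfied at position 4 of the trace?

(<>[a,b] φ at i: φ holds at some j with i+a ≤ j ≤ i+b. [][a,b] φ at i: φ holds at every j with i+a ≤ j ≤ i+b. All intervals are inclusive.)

Check <>[≤2] ((C | B) | D) at every j in [4,5]:
  j=4: fails (none in [4,6])
  j=5: holds (witness at 7)
Fails at j=4 → formula fails.

Does not hold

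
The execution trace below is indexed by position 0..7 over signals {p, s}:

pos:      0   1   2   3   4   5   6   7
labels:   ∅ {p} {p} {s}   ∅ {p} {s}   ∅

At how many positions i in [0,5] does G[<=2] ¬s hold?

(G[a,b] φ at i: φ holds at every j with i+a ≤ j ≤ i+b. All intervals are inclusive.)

Evaluate at each i in [0,5]:
  i=0: ✓ (all of [0,2])
  i=1: ✗ (fails at j=3)
  i=2: ✗ (fails at j=3)
  i=3: ✗ (fails at j=3)
  i=4: ✗ (fails at j=6)
  i=5: ✗ (fails at j=6)
Positions where it holds: {0} → 1.

1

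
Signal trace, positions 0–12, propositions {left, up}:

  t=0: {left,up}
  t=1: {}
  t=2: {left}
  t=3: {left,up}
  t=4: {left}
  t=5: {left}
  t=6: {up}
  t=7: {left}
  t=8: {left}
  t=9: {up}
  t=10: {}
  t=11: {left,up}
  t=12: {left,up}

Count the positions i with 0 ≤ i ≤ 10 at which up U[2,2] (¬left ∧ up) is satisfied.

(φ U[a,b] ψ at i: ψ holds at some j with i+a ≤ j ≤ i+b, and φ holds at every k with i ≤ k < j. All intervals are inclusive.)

Evaluate at each i in [0,10]:
  i=0: ✗ (no rhs in [2,2])
  i=1: ✗ (no rhs in [3,3])
  i=2: ✗ (no rhs in [4,4])
  i=3: ✗ (no rhs in [5,5])
  i=4: ✗ (lhs fails at k=4 before rhs at j=6)
  i=5: ✗ (no rhs in [7,7])
  i=6: ✗ (no rhs in [8,8])
  i=7: ✗ (lhs fails at k=7 before rhs at j=9)
  i=8: ✗ (no rhs in [10,10])
  i=9: ✗ (no rhs in [11,11])
  i=10: ✗ (no rhs in [12,12])
Positions where it holds: {} → 0.

0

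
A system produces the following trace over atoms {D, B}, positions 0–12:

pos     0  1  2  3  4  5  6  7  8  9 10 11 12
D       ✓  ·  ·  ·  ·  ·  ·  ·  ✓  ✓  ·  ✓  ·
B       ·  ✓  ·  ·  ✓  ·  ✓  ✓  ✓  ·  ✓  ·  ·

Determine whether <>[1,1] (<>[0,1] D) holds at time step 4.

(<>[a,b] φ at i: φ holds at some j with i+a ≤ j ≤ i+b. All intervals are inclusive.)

Check <>[0,1] D at each j in [5,5]:
  j=5: fails (none in [5,6])
No position in the window satisfies it → formula fails.

False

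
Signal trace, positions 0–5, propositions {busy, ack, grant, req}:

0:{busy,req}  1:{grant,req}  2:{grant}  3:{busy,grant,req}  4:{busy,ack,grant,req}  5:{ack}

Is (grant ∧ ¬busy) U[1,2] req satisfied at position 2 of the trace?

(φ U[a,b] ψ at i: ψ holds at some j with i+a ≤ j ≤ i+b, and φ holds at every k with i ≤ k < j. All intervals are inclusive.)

Yes

Need some j in [3,4] with req, and (grant ∧ ¬busy) at every k in [2,j-1].
  j=3: req holds; (grant ∧ ¬busy) holds at every k in [2,2] → satisfied.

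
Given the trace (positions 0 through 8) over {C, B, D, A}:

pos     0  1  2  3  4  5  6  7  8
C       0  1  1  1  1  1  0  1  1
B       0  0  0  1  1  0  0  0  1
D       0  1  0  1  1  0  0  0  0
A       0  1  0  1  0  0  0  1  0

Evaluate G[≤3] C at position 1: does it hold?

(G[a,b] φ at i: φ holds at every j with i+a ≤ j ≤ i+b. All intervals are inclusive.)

Check C at every j in [1,4]:
  j=1: true
  j=2: true
  j=3: true
  j=4: true
All positions satisfy it → formula holds.

True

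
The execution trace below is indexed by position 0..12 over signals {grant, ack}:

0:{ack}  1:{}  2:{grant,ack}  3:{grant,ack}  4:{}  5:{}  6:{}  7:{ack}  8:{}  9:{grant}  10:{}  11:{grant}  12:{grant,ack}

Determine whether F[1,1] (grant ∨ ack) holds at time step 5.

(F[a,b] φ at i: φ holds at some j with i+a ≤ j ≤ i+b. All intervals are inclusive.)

No

Check (grant ∨ ack) at each j in [6,6]:
  j=6: false
No position in the window satisfies it → formula fails.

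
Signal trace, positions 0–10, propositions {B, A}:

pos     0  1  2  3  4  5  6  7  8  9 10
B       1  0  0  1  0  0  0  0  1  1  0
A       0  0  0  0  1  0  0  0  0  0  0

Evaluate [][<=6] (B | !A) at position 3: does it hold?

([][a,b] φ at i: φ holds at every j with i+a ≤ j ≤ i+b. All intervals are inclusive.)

No

Check (B | !A) at every j in [3,9]:
  j=3: true
  j=4: false
  j=5: true
  j=6: true
  j=7: true
  j=8: true
  j=9: true
Fails at j=4 → formula fails.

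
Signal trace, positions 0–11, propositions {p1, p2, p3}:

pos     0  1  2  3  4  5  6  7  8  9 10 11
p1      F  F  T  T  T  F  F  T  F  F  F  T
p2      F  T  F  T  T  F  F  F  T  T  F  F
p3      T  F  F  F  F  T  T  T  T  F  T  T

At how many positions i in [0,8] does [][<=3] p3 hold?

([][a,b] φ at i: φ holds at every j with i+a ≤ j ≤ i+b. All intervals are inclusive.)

Evaluate at each i in [0,8]:
  i=0: ✗ (fails at j=1)
  i=1: ✗ (fails at j=1)
  i=2: ✗ (fails at j=2)
  i=3: ✗ (fails at j=3)
  i=4: ✗ (fails at j=4)
  i=5: ✓ (all of [5,8])
  i=6: ✗ (fails at j=9)
  i=7: ✗ (fails at j=9)
  i=8: ✗ (fails at j=9)
Positions where it holds: {5} → 1.

1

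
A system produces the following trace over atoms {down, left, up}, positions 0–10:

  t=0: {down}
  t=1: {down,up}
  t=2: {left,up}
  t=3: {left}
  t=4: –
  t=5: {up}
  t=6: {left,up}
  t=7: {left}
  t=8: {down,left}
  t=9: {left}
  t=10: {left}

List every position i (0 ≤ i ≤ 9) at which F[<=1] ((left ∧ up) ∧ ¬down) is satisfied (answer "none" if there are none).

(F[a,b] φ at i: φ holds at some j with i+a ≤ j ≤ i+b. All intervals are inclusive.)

1, 2, 5, 6

Evaluate at each i in [0,9]:
  i=0: ✗ (none in [0,1])
  i=1: ✓ (witness j=2)
  i=2: ✓ (witness j=2)
  i=3: ✗ (none in [3,4])
  i=4: ✗ (none in [4,5])
  i=5: ✓ (witness j=6)
  i=6: ✓ (witness j=6)
  i=7: ✗ (none in [7,8])
  i=8: ✗ (none in [8,9])
  i=9: ✗ (none in [9,10])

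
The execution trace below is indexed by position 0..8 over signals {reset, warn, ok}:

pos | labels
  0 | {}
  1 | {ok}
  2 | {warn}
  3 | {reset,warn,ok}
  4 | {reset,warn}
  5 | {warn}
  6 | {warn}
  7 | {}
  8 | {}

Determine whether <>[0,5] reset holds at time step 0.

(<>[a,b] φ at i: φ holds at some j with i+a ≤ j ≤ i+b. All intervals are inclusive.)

Check reset at each j in [0,5]:
  j=0: false
  j=1: false
  j=2: false
  j=3: true
  j=4: true
  j=5: false
Found at j=3 → formula holds.

Yes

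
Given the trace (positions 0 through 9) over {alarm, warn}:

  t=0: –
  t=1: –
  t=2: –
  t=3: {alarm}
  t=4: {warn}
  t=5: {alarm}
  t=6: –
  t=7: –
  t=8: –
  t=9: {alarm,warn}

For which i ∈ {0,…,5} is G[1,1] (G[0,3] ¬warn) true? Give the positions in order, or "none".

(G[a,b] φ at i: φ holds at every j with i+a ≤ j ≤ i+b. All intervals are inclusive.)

Evaluate at each i in [0,5]:
  i=0: ✗ (fails at j=1)
  i=1: ✗ (fails at j=2)
  i=2: ✗ (fails at j=3)
  i=3: ✗ (fails at j=4)
  i=4: ✓ (all of [5,5])
  i=5: ✗ (fails at j=6)

4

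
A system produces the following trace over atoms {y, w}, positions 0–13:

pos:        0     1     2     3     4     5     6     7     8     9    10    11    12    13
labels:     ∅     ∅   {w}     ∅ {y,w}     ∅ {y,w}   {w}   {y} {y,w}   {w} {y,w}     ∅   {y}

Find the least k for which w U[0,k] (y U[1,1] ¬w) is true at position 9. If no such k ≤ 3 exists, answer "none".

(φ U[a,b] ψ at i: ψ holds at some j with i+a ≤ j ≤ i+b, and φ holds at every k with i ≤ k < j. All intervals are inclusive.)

2

Need earliest j ≥ 9 with (y U[1,1] ¬w), and w at every k in [9,j-1].
  j=9: rhs fails.
  j=10: rhs fails.
  j=11: rhs holds; lhs holds on [9,10]. k = 2.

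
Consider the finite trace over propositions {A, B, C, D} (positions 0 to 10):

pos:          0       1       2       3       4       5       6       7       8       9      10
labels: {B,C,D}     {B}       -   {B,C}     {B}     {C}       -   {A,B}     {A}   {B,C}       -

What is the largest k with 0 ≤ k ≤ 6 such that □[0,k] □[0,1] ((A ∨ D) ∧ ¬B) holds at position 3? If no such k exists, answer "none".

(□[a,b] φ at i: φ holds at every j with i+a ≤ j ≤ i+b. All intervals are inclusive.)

none

□[0,1] ((A ∨ D) ∧ ¬B) must hold from j=3 onward; find where it first fails.
  j=3: fails → no k works.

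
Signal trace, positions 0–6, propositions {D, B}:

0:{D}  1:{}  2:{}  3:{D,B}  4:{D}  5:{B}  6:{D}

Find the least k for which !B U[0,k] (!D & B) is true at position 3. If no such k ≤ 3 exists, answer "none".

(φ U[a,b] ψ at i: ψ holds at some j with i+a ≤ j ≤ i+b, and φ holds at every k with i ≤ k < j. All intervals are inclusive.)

none

Need earliest j ≥ 3 with (!D & B), and !B at every k in [3,j-1].
  j=3: rhs fails.
  j=4: rhs fails.
  j=5: rhs holds but lhs fails at k=3.
  j=6: rhs fails.
No witness within the range → none.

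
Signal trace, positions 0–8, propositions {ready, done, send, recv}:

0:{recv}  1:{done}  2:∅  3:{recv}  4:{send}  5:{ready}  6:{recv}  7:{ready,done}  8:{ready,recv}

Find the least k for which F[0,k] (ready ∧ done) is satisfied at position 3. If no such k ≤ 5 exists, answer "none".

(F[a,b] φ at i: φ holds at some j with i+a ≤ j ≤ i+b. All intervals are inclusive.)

4

Scan j = 3,4,… for (ready ∧ done):
  j=3: fails
  j=4: fails
  j=5: fails
  j=6: fails
  j=7: holds
First hit at j=7, so smallest k = 7-3 = 4.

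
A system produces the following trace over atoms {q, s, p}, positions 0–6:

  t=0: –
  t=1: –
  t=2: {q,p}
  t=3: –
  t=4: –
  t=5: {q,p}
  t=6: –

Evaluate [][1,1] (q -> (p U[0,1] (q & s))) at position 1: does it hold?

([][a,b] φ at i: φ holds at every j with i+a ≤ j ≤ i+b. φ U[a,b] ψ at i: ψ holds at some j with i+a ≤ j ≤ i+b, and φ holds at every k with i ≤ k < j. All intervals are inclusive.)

Check (q -> (p U[0,1] (q & s))) at every j in [2,2]:
  j=2: antecedent true; consequent fails → ✗
Fails at j=2 → formula fails.

Does not hold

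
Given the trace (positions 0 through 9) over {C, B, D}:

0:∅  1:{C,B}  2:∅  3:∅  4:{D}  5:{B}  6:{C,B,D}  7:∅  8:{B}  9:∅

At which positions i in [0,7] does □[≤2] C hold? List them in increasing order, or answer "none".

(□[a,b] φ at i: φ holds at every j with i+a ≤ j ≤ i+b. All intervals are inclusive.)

Evaluate at each i in [0,7]:
  i=0: ✗ (fails at j=0)
  i=1: ✗ (fails at j=2)
  i=2: ✗ (fails at j=2)
  i=3: ✗ (fails at j=3)
  i=4: ✗ (fails at j=4)
  i=5: ✗ (fails at j=5)
  i=6: ✗ (fails at j=7)
  i=7: ✗ (fails at j=7)

none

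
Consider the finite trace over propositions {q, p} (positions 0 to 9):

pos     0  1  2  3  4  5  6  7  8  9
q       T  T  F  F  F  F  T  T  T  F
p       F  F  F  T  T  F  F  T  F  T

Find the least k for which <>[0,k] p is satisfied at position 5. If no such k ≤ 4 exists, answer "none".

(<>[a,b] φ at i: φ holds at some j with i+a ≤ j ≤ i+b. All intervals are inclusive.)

2

Scan j = 5,6,… for p:
  j=5: fails
  j=6: fails
  j=7: holds
First hit at j=7, so smallest k = 7-5 = 2.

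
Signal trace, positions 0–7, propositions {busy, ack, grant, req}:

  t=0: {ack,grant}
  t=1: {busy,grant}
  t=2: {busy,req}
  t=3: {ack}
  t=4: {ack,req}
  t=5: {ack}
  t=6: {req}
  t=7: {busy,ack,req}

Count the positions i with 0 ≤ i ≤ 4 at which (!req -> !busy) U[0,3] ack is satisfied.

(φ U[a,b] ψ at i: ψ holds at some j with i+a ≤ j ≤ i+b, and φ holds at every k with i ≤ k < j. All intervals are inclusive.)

4

Evaluate at each i in [0,4]:
  i=0: ✓ (rhs at j=0)
  i=1: ✗ (lhs fails at k=1 before rhs at j=3)
  i=2: ✓ (rhs at j=3; lhs holds on [2,2])
  i=3: ✓ (rhs at j=3)
  i=4: ✓ (rhs at j=4)
Positions where it holds: {0, 2, 3, 4} → 4.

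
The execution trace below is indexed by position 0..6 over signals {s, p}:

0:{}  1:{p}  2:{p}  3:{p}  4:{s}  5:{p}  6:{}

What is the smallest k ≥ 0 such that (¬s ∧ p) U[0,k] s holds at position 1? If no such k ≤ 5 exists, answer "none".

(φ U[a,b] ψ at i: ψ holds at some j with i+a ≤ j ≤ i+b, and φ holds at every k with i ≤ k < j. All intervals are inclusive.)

3

Need earliest j ≥ 1 with s, and (¬s ∧ p) at every k in [1,j-1].
  j=1: rhs fails.
  j=2: rhs fails.
  j=3: rhs fails.
  j=4: rhs holds; lhs holds on [1,3]. k = 3.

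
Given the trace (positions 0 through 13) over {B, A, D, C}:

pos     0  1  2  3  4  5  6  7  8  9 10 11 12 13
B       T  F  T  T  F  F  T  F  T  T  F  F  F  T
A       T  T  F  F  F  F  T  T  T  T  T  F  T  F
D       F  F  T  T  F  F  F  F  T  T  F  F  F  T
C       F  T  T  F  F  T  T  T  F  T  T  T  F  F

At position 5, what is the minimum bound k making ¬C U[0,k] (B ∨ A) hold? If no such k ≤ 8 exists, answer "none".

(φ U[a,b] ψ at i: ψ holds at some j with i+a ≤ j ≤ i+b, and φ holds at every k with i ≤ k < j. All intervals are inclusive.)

Need earliest j ≥ 5 with (B ∨ A), and ¬C at every k in [5,j-1].
  j=5: rhs fails.
  j=6: rhs holds but lhs fails at k=5.
  j=7: rhs holds but lhs fails at k=5.
  j=8: rhs holds but lhs fails at k=5.
  j=9: rhs holds but lhs fails at k=5.
  j=10: rhs holds but lhs fails at k=5.
  j=11: rhs fails.
  j=12: rhs holds but lhs fails at k=5.
  j=13: rhs holds but lhs fails at k=5.
No witness within the range → none.

none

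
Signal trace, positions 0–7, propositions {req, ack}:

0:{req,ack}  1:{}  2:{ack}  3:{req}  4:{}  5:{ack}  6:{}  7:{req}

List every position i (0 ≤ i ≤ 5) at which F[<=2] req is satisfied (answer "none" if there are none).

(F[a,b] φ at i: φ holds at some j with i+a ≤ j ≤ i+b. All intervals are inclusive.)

Evaluate at each i in [0,5]:
  i=0: ✓ (witness j=0)
  i=1: ✓ (witness j=3)
  i=2: ✓ (witness j=3)
  i=3: ✓ (witness j=3)
  i=4: ✗ (none in [4,6])
  i=5: ✓ (witness j=7)

0, 1, 2, 3, 5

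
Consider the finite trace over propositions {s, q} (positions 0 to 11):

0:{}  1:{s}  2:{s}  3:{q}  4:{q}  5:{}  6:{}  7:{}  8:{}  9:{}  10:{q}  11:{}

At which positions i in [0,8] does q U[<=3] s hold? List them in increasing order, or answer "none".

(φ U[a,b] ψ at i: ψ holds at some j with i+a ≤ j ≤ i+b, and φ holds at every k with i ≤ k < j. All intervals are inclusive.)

1, 2

Evaluate at each i in [0,8]:
  i=0: ✗ (lhs fails at k=0 before rhs at j=1)
  i=1: ✓ (rhs at j=1)
  i=2: ✓ (rhs at j=2)
  i=3: ✗ (no rhs in [3,6])
  i=4: ✗ (no rhs in [4,7])
  i=5: ✗ (no rhs in [5,8])
  i=6: ✗ (no rhs in [6,9])
  i=7: ✗ (no rhs in [7,10])
  i=8: ✗ (no rhs in [8,11])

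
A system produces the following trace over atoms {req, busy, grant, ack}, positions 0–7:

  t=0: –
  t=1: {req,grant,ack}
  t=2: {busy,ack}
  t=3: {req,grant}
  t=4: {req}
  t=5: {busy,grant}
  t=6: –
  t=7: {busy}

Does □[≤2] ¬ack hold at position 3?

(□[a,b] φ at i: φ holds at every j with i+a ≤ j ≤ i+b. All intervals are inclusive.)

Check ¬ack at every j in [3,5]:
  j=3: true
  j=4: true
  j=5: true
All positions satisfy it → formula holds.

True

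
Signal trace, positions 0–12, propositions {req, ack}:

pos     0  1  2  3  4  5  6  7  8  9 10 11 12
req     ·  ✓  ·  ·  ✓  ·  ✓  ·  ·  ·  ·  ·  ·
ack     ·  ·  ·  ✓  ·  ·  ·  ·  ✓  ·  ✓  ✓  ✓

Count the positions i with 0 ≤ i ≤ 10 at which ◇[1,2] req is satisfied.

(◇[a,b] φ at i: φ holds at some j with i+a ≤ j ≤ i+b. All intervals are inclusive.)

5

Evaluate at each i in [0,10]:
  i=0: ✓ (witness j=1)
  i=1: ✗ (none in [2,3])
  i=2: ✓ (witness j=4)
  i=3: ✓ (witness j=4)
  i=4: ✓ (witness j=6)
  i=5: ✓ (witness j=6)
  i=6: ✗ (none in [7,8])
  i=7: ✗ (none in [8,9])
  i=8: ✗ (none in [9,10])
  i=9: ✗ (none in [10,11])
  i=10: ✗ (none in [11,12])
Positions where it holds: {0, 2, 3, 4, 5} → 5.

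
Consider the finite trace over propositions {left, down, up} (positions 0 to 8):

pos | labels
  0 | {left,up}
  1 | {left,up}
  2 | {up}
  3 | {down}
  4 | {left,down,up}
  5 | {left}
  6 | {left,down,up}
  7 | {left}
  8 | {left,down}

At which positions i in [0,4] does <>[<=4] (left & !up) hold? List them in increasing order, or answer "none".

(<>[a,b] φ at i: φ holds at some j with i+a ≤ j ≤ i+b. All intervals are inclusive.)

Evaluate at each i in [0,4]:
  i=0: ✗ (none in [0,4])
  i=1: ✓ (witness j=5)
  i=2: ✓ (witness j=5)
  i=3: ✓ (witness j=5)
  i=4: ✓ (witness j=5)

1, 2, 3, 4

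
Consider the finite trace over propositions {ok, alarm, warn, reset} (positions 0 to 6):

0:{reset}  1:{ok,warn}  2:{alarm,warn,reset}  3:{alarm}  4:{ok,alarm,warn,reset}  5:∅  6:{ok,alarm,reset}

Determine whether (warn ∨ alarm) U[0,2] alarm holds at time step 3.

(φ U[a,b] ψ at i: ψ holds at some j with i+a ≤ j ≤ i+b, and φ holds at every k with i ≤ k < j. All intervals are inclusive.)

Need some j in [3,5] with alarm, and (warn ∨ alarm) at every k in [3,j-1].
  j=3: alarm holds; no prefix to check → satisfied.

Yes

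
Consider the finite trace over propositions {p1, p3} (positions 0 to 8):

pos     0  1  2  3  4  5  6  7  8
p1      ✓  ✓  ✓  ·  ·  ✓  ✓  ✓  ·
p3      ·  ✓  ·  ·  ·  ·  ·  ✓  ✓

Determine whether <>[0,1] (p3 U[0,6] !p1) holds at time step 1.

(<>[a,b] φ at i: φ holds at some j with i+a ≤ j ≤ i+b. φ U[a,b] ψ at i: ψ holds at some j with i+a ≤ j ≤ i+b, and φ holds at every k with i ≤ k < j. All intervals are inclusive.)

Check (p3 U[0,6] !p1) at each j in [1,2]:
  j=1: fails
  j=2: fails
No position in the window satisfies it → formula fails.

False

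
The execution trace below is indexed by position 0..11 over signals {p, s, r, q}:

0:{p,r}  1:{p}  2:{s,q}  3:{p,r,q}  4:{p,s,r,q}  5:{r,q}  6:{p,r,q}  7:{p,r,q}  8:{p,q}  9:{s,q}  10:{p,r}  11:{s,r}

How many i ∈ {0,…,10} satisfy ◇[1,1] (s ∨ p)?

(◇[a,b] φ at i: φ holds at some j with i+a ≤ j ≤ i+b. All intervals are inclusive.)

Evaluate at each i in [0,10]:
  i=0: ✓ (witness j=1)
  i=1: ✓ (witness j=2)
  i=2: ✓ (witness j=3)
  i=3: ✓ (witness j=4)
  i=4: ✗ (none in [5,5])
  i=5: ✓ (witness j=6)
  i=6: ✓ (witness j=7)
  i=7: ✓ (witness j=8)
  i=8: ✓ (witness j=9)
  i=9: ✓ (witness j=10)
  i=10: ✓ (witness j=11)
Positions where it holds: {0, 1, 2, 3, 5, 6, 7, 8, 9, 10} → 10.

10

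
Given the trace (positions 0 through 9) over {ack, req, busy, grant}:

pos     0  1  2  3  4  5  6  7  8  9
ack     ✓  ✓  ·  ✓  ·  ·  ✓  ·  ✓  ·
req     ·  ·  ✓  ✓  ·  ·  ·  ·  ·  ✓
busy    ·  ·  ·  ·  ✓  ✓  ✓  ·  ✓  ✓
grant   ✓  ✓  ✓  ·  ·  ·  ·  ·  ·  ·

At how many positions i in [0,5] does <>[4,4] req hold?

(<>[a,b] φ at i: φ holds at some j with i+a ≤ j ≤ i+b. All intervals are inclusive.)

Evaluate at each i in [0,5]:
  i=0: ✗ (none in [4,4])
  i=1: ✗ (none in [5,5])
  i=2: ✗ (none in [6,6])
  i=3: ✗ (none in [7,7])
  i=4: ✗ (none in [8,8])
  i=5: ✓ (witness j=9)
Positions where it holds: {5} → 1.

1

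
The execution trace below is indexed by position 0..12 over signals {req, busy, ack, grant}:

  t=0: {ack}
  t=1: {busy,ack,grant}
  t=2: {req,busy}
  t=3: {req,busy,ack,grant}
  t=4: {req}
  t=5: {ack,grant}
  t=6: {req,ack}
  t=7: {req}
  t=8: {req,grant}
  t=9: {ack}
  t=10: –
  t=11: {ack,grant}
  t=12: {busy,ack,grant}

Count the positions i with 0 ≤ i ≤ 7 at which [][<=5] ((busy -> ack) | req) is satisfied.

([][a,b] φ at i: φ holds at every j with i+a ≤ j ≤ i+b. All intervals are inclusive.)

Evaluate at each i in [0,7]:
  i=0: ✓ (all of [0,5])
  i=1: ✓ (all of [1,6])
  i=2: ✓ (all of [2,7])
  i=3: ✓ (all of [3,8])
  i=4: ✓ (all of [4,9])
  i=5: ✓ (all of [5,10])
  i=6: ✓ (all of [6,11])
  i=7: ✓ (all of [7,12])
Positions where it holds: {0, 1, 2, 3, 4, 5, 6, 7} → 8.

8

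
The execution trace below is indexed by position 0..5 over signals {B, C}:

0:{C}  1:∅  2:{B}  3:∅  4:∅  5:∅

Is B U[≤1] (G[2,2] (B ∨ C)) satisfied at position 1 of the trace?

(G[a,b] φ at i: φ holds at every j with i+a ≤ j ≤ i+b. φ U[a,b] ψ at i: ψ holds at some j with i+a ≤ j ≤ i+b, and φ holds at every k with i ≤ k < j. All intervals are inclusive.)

Does not hold

Need some j in [1,2] with G[2,2] (B ∨ C), and B at every k in [1,j-1].
  j=1: G[2,2] (B ∨ C) — fails at 3.
  j=2: G[2,2] (B ∨ C) — fails at 4.
No j in the window works → until fails.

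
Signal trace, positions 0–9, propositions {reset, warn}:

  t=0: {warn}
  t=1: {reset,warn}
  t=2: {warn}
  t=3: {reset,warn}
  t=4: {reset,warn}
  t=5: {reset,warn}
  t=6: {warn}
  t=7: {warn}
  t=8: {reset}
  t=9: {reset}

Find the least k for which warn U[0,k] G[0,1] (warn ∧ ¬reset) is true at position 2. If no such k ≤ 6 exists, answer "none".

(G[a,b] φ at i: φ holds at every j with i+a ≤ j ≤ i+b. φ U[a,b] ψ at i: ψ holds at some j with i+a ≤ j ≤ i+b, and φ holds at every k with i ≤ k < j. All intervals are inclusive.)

4

Need earliest j ≥ 2 with G[0,1] (warn ∧ ¬reset), and warn at every k in [2,j-1].
  j=2: rhs fails.
  j=3: rhs fails.
  j=4: rhs fails.
  j=5: rhs fails.
  j=6: rhs holds; lhs holds on [2,5]. k = 4.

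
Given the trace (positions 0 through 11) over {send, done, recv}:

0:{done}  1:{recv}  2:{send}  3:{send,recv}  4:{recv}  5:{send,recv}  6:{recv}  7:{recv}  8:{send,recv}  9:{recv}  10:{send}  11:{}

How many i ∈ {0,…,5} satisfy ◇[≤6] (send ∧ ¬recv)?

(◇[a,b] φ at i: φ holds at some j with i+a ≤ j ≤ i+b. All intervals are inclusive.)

5

Evaluate at each i in [0,5]:
  i=0: ✓ (witness j=2)
  i=1: ✓ (witness j=2)
  i=2: ✓ (witness j=2)
  i=3: ✗ (none in [3,9])
  i=4: ✓ (witness j=10)
  i=5: ✓ (witness j=10)
Positions where it holds: {0, 1, 2, 4, 5} → 5.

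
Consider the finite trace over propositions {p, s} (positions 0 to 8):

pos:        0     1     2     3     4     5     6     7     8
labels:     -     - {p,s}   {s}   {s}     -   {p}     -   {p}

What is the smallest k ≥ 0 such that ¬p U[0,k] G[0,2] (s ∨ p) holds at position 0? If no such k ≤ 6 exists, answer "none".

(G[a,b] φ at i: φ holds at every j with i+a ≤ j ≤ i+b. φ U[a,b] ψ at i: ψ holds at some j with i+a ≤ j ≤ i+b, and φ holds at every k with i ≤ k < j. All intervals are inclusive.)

2

Need earliest j ≥ 0 with G[0,2] (s ∨ p), and ¬p at every k in [0,j-1].
  j=0: rhs fails.
  j=1: rhs fails.
  j=2: rhs holds; lhs holds on [0,1]. k = 2.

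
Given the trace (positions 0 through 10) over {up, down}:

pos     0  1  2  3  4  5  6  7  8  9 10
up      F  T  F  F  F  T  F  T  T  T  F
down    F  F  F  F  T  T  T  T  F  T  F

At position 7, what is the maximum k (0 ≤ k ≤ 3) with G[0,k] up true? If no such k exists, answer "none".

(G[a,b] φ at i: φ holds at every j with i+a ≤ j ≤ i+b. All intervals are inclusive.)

up must hold from j=7 onward; find where it first fails.
  j=7: holds
  j=8: holds
  j=9: holds
  j=10: fails
Holds on [7,9], so largest k = 2.

2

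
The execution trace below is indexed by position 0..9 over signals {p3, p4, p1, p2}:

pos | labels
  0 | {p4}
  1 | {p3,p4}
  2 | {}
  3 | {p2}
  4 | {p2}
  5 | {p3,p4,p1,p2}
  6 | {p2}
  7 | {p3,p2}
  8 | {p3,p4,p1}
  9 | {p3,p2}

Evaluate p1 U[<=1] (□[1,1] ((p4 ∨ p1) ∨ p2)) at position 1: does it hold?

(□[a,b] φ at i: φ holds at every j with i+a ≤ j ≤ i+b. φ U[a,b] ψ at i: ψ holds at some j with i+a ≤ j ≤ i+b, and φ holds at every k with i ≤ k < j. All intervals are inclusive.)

Does not hold

Need some j in [1,2] with □[1,1] ((p4 ∨ p1) ∨ p2), and p1 at every k in [1,j-1].
  j=1: □[1,1] ((p4 ∨ p1) ∨ p2) — fails at 2.
  j=2: □[1,1] ((p4 ∨ p1) ∨ p2) holds, but p1 fails at k=1 → not this j.
No j in the window works → until fails.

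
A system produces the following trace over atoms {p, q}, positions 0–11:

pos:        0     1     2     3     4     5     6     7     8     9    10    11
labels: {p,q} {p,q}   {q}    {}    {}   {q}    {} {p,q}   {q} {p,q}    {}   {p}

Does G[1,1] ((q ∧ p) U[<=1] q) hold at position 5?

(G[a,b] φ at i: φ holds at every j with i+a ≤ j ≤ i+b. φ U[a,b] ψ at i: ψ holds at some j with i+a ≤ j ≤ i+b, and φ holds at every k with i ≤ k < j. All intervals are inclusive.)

False

Check ((q ∧ p) U[<=1] q) at every j in [6,6]:
  j=6: fails
Fails at j=6 → formula fails.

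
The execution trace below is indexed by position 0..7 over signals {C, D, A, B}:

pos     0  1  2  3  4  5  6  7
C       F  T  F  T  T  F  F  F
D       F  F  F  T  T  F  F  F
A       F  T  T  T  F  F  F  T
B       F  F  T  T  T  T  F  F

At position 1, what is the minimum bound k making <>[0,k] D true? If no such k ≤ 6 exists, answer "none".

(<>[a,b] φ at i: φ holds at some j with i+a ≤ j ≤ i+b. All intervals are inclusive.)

2

Scan j = 1,2,… for D:
  j=1: fails
  j=2: fails
  j=3: holds
First hit at j=3, so smallest k = 3-1 = 2.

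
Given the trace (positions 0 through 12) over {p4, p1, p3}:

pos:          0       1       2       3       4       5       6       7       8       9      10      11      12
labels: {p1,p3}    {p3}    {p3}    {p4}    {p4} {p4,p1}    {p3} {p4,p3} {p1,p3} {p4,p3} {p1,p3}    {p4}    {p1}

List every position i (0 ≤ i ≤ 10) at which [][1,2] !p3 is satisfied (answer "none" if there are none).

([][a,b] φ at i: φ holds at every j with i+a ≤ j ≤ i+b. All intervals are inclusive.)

Evaluate at each i in [0,10]:
  i=0: ✗ (fails at j=1)
  i=1: ✗ (fails at j=2)
  i=2: ✓ (all of [3,4])
  i=3: ✓ (all of [4,5])
  i=4: ✗ (fails at j=6)
  i=5: ✗ (fails at j=6)
  i=6: ✗ (fails at j=7)
  i=7: ✗ (fails at j=8)
  i=8: ✗ (fails at j=9)
  i=9: ✗ (fails at j=10)
  i=10: ✓ (all of [11,12])

2, 3, 10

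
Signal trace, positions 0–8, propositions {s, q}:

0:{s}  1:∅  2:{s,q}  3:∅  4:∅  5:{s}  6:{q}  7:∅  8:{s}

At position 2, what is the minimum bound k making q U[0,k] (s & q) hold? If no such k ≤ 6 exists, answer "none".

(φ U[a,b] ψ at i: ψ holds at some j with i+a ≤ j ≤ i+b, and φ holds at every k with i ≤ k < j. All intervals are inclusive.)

0

Need earliest j ≥ 2 with (s & q), and q at every k in [2,j-1].
  j=2: rhs holds (empty prefix). k = 0.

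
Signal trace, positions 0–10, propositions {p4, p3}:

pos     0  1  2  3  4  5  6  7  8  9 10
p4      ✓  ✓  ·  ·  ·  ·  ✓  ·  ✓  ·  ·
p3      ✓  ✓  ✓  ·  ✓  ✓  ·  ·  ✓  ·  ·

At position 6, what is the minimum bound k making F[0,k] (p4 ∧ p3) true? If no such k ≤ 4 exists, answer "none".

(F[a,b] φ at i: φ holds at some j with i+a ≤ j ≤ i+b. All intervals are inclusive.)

Scan j = 6,7,… for (p4 ∧ p3):
  j=6: fails
  j=7: fails
  j=8: holds
First hit at j=8, so smallest k = 8-6 = 2.

2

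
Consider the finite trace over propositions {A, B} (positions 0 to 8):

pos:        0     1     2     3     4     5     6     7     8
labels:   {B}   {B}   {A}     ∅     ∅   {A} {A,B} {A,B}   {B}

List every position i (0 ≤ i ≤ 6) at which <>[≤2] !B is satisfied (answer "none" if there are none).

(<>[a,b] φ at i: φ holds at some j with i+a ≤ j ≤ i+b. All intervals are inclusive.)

0, 1, 2, 3, 4, 5

Evaluate at each i in [0,6]:
  i=0: ✓ (witness j=2)
  i=1: ✓ (witness j=2)
  i=2: ✓ (witness j=2)
  i=3: ✓ (witness j=3)
  i=4: ✓ (witness j=4)
  i=5: ✓ (witness j=5)
  i=6: ✗ (none in [6,8])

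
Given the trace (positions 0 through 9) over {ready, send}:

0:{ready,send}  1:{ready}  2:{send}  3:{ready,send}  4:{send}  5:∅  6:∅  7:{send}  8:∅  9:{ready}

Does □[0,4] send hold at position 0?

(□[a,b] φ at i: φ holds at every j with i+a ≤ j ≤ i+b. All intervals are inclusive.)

No

Check send at every j in [0,4]:
  j=0: true
  j=1: false
  j=2: true
  j=3: true
  j=4: true
Fails at j=1 → formula fails.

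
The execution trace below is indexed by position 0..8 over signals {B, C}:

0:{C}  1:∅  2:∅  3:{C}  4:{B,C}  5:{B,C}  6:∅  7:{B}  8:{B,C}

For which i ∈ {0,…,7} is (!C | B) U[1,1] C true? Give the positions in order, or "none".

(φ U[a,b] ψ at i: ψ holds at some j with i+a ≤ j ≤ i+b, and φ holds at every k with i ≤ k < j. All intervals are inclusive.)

2, 4, 7

Evaluate at each i in [0,7]:
  i=0: ✗ (no rhs in [1,1])
  i=1: ✗ (no rhs in [2,2])
  i=2: ✓ (rhs at j=3; lhs holds on [2,2])
  i=3: ✗ (lhs fails at k=3 before rhs at j=4)
  i=4: ✓ (rhs at j=5; lhs holds on [4,4])
  i=5: ✗ (no rhs in [6,6])
  i=6: ✗ (no rhs in [7,7])
  i=7: ✓ (rhs at j=8; lhs holds on [7,7])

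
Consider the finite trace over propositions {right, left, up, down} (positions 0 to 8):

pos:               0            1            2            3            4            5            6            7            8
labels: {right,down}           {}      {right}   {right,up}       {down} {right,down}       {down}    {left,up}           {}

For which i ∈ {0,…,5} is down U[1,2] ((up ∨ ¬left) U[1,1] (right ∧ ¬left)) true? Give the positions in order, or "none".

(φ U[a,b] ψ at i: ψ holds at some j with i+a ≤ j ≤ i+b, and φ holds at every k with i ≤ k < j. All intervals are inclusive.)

0

Evaluate at each i in [0,5]:
  i=0: ✓ (rhs at j=1; lhs holds on [0,0])
  i=1: ✗ (lhs fails at k=1 before rhs at j=2)
  i=2: ✗ (lhs fails at k=2 before rhs at j=4)
  i=3: ✗ (lhs fails at k=3 before rhs at j=4)
  i=4: ✗ (no rhs in [5,6])
  i=5: ✗ (no rhs in [6,7])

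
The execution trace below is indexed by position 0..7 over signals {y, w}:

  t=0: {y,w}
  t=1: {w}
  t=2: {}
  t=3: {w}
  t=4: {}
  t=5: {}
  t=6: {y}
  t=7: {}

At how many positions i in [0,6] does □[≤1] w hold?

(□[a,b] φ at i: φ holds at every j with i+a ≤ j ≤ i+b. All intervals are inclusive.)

Evaluate at each i in [0,6]:
  i=0: ✓ (all of [0,1])
  i=1: ✗ (fails at j=2)
  i=2: ✗ (fails at j=2)
  i=3: ✗ (fails at j=4)
  i=4: ✗ (fails at j=4)
  i=5: ✗ (fails at j=5)
  i=6: ✗ (fails at j=6)
Positions where it holds: {0} → 1.

1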